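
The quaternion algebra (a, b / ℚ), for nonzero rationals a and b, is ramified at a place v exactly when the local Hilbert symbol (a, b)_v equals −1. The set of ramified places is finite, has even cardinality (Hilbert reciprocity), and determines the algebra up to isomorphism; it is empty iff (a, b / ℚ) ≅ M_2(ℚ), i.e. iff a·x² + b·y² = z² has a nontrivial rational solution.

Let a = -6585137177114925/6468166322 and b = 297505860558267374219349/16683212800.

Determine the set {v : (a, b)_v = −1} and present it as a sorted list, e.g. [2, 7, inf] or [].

(a, b) ≡ (-506, 249458) mod (ℚ^×)²; places V = {2, 3, 5, 11, 13, 17, 19, 23, 29, 37, 53, ∞}.
(a,b)_19: α=2, u≡6; β=4, v≡5 (mod 19); (6|19)=+1, (5|19)=+1; sign (−1)^0·+1^4·+1^2 = +1.
(a,b)_11: α=1, u≡3; β=3, v≡6 (mod 11); (3|11)=+1, (6|11)=-1; sign (−1)^1·+1^3·-1^1 = +1.
(a,b)_37: α=-2, u≡12; β=0, v≡11 (mod 37); (12|37)=+1, (11|37)=+1; sign (−1)^0·+1^0·+1^-2 = +1.
(a,b)_3: α=10, u≡1; β=12, v≡2 (mod 3); (1|3)=+1, (2|3)=-1; sign (−1)^0·+1^12·-1^10 = +1.
(a,b)_17: α=2, u≡1; β=3, v≡6 (mod 17); (1|17)=+1, (6|17)=-1; sign (−1)^0·+1^3·-1^2 = +1.
(a,b)_5: α=2, u≡4; β=-2, v≡2 (mod 5); (4|5)=+1, (2|5)=-1; sign (−1)^0·+1^-2·-1^2 = +1.
(a,b)_23: α=1, u≡4; β=1, v≡16 (mod 23); (4|23)=+1, (16|23)=+1; sign (−1)^1·+1^1·+1^1 = -1.
(a,b)_29: α=-2, u≡4; β=-1, v≡2 (mod 29); (4|29)=+1, (2|29)=-1; sign (−1)^0·+1^-1·-1^-2 = +1.
(a,b)_53: α=-2, u≡15; β=-2, v≡6 (mod 53); (15|53)=+1, (6|53)=+1; sign (−1)^0·+1^-2·+1^-2 = +1.
(a,b)_2: α=-1, β=-13; u≡3, v≡1 (mod 8); ε(u)ε(v)=1·0, αω(v)=-1·0, βω(u)=-13·1; sum ≡ 1  ⇒  -1.
(a,b)_13: α=2, u≡1; β=4, v≡10 (mod 13); (1|13)=+1, (10|13)=+1; sign (−1)^0·+1^4·+1^2 = +1.
(a,b)_∞: sgn(-506)=−, sgn(249458)=+, so +1.
Ram(-506, 249458) = {2, 23}; no ℚ_2-point on the conic.

[2, 23]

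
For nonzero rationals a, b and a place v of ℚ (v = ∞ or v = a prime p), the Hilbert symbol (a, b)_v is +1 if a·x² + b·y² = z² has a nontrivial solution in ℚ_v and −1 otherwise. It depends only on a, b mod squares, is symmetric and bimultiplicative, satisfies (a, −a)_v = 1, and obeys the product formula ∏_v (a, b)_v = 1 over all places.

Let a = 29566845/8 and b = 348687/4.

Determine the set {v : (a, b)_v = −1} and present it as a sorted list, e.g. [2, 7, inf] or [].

Mod squares: a ≡ 134090, b ≡ 38743. Check v ∈ {∞, 2, 3, 5, 7, 11, 17, 23, 43, 53}.
v=3: a=3^2·(≡2), b=3^2·(≡1) mod 3; (2|3)=-1, (1|3)=+1; (−1)^{2·2·1}·(-1)^2·(+1)^2 = +1.
v=7: a=7^2·(≡5), b=7^0·(≡6) mod 7; (5|7)=-1, (6|7)=-1; (−1)^{2·0·3}·(-1)^0·(-1)^2 = +1.
v=23: a=23^1·(≡20), b=23^0·(≡19) mod 23; (20|23)=-1, (19|23)=-1; (−1)^{1·0·11}·(-1)^0·(-1)^1 = -1.
v=∞: 134090 > 0 and 38743 > 0  ⇒  (a,b)_∞ = +1.
v=2: v_2(a)=-3, v_2(b)=-2; units ≡ 5, 7 (mod 8); ε·ε+αω+βω = 0·1+-3·0+-2·1 ≡ 0  ⇒  (a,b)_2 = +1.
v=11: a=11^1·(≡7), b=11^0·(≡5) mod 11; (7|11)=-1, (5|11)=+1; (−1)^{1·0·5}·(-1)^0·(+1)^1 = +1.
v=5: a=5^1·(≡3), b=5^0·(≡3) mod 5; (3|5)=-1, (3|5)=-1; (−1)^{1·0·2}·(-1)^0·(-1)^1 = -1.
v=53: a=53^1·(≡5), b=53^1·(≡15) mod 53; (5|53)=-1, (15|53)=+1; (−1)^{1·1·26}·(-1)^1·(+1)^1 = -1.
v=43: a=43^0·(≡11), b=43^1·(≡17) mod 43; (11|43)=+1, (17|43)=+1; (−1)^{0·1·21}·(+1)^1·(+1)^0 = +1.
v=17: a=17^0·(≡11), b=17^1·(≡15) mod 17; (11|17)=-1, (15|17)=+1; (−1)^{0·1·8}·(-1)^1·(+1)^0 = -1.
(134090, 38743 / ℚ) ramifies at {5, 17, 23, 53}: a division algebra.

[5, 17, 23, 53]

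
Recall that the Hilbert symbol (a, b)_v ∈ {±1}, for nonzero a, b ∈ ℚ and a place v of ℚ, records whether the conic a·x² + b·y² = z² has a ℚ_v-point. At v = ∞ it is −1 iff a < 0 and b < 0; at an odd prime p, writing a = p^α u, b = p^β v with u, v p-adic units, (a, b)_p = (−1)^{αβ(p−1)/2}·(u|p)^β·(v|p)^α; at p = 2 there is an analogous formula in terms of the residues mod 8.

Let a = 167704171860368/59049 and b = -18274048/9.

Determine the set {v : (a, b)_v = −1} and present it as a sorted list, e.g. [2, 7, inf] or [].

[]

(a, b) ≡ (17, -247) mod (ℚ^×)²; places V = {2, 3, 11, 13, 17, 19, ∞}.
(a,b)_17: α=5, u≡1; β=2, v≡16 (mod 17); (1|17)=+1, (16|17)=+1; sign (−1)^0·+1^2·+1^5 = +1.
(a,b)_3: α=-10, u≡2; β=-2, v≡2 (mod 3); (2|3)=-1, (2|3)=-1; sign (−1)^0·-1^-2·-1^-10 = +1.
(a,b)_19: α=2, u≡11; β=1, v≡5 (mod 19); (11|19)=+1, (5|19)=+1; sign (−1)^0·+1^1·+1^2 = +1.
(a,b)_∞: sgn(17)=+, sgn(-247)=−, so +1.
(a,b)_11: α=2, u≡7; β=0, v≡6 (mod 11); (7|11)=-1, (6|11)=-1; sign (−1)^0·-1^0·-1^2 = +1.
(a,b)_13: α=2, u≡10; β=1, v≡8 (mod 13); (10|13)=+1, (8|13)=-1; sign (−1)^0·+1^1·-1^2 = +1.
(a,b)_2: α=4, β=8; u≡1, v≡1 (mod 8); ε(u)ε(v)=0·0, αω(v)=4·0, βω(u)=8·0; sum ≡ 0  ⇒  +1.
Ram(a, b) = ∅: the form 17·x² + -247·y² − z² is isotropic over every ℚ_v, so by Hasse–Minkowski it is isotropic over ℚ.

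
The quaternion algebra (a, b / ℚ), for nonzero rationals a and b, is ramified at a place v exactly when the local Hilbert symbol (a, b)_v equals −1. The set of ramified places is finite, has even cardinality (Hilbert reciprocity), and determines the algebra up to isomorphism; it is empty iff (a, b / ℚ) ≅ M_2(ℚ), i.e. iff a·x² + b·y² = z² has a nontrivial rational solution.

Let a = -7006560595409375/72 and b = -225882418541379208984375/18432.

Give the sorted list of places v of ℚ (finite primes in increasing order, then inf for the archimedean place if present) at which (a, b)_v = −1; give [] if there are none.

[5, 7, 23, inf]

Mod squares: a ≡ -17710, b ≡ -4862. Check v ∈ {∞, 2, 3, 5, 7, 11, 13, 17, 23}.
v=5: a=5^5·(≡2), b=5^10·(≡2) mod 5; (2|5)=-1, (2|5)=-1; (−1)^{5·10·2}·(-1)^10·(-1)^5 = -1.
v=17: a=17^2·(≡9), b=17^3·(≡11) mod 17; (9|17)=+1, (11|17)=-1; (−1)^{2·3·8}·(+1)^3·(-1)^2 = +1.
v=∞: -17710 < 0 and -4862 < 0  ⇒  (a,b)_∞ = -1.
v=23: a=23^3·(≡12), b=23^4·(≡19) mod 23; (12|23)=+1, (19|23)=-1; (−1)^{3·4·11}·(+1)^4·(-1)^3 = -1.
v=3: a=3^-2·(≡2), b=3^-2·(≡1) mod 3; (2|3)=-1, (1|3)=+1; (−1)^{-2·-2·1}·(-1)^-2·(+1)^-2 = +1.
v=13: a=13^2·(≡12), b=13^1·(≡3) mod 13; (12|13)=+1, (3|13)=+1; (−1)^{2·1·6}·(+1)^1·(+1)^2 = +1.
v=7: a=7^3·(≡2), b=7^6·(≡5) mod 7; (2|7)=+1, (5|7)=-1; (−1)^{3·6·3}·(+1)^6·(-1)^3 = -1.
v=2: v_2(a)=-3, v_2(b)=-11; units ≡ 1, 1 (mod 8); ε·ε+αω+βω = 0·0+-3·0+-11·0 ≡ 0  ⇒  (a,b)_2 = +1.
v=11: a=11^1·(≡7), b=11^1·(≡3) mod 11; (7|11)=-1, (3|11)=+1; (−1)^{1·1·5}·(-1)^1·(+1)^1 = +1.
Ram(-17710, -4862) = {5, 7, 23, ∞}; no ℚ_5-point on the conic.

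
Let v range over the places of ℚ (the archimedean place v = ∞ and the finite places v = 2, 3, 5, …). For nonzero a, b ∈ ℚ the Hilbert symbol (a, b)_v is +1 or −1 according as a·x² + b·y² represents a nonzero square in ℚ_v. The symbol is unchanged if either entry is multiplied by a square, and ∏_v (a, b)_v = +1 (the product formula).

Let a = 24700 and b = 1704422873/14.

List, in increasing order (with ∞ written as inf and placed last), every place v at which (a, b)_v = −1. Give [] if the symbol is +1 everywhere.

[2, 19]

(a, b) ≡ (247, 238) mod (ℚ^×)²; places V = {2, 5, 7, 13, 17, 19, 31, ∞}.
(a,b)_31: α=0, u≡24; β=2, v≡17 (mod 31); (24|31)=-1, (17|31)=-1; sign (−1)^0·-1^2·-1^0 = +1.
(a,b)_5: α=2, u≡3; β=0, v≡2 (mod 5); (3|5)=-1, (2|5)=-1; sign (−1)^0·-1^0·-1^2 = +1.
(a,b)_19: α=1, u≡8; β=2, v≡10 (mod 19); (8|19)=-1, (10|19)=-1; sign (−1)^0·-1^2·-1^1 = -1.
(a,b)_2: α=2, β=-1; u≡7, v≡7 (mod 8); ε(u)ε(v)=1·1, αω(v)=2·0, βω(u)=-1·0; sum ≡ 1  ⇒  -1.
(a,b)_13: α=1, u≡2; β=0, v≡10 (mod 13); (2|13)=-1, (10|13)=+1; sign (−1)^0·-1^0·+1^1 = +1.
(a,b)_∞: sgn(247)=+, sgn(238)=+, so +1.
(a,b)_7: α=0, u≡4; β=-1, v≡3 (mod 7); (4|7)=+1, (3|7)=-1; sign (−1)^0·+1^-1·-1^0 = +1.
(a,b)_17: α=0, u≡16; β=3, v≡5 (mod 17); (16|17)=+1, (5|17)=-1; sign (−1)^0·+1^3·-1^0 = +1.
(247, 238 / ℚ) ramifies at {2, 19}: a division algebra.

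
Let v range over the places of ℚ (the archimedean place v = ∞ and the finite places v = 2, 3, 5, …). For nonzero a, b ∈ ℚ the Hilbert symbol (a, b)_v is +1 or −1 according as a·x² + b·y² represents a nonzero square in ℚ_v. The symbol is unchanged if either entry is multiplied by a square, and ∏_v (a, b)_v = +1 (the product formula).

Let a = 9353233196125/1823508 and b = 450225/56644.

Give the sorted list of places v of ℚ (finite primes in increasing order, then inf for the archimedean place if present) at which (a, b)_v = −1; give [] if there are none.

[23, 31]

Mod squares: a ≡ 3159985, b ≡ 2001. Check v ∈ {∞, 2, 3, 5, 7, 13, 17, 19, 23, 29, 31, 37}.
v=7: a=7^2·(≡3), b=7^-2·(≡6) mod 7; (3|7)=-1, (6|7)=-1; (−1)^{2·-2·3}·(-1)^-2·(-1)^2 = +1.
v=13: a=13^2·(≡9), b=13^0·(≡3) mod 13; (9|13)=+1, (3|13)=+1; (−1)^{2·0·6}·(+1)^0·(+1)^2 = +1.
v=23: a=23^2·(≡11), b=23^1·(≡18) mod 23; (11|23)=-1, (18|23)=+1; (−1)^{2·1·11}·(-1)^1·(+1)^2 = -1.
v=19: a=19^1·(≡12), b=19^0·(≡4) mod 19; (12|19)=-1, (4|19)=+1; (−1)^{1·0·9}·(-1)^0·(+1)^1 = +1.
v=37: a=37^-3·(≡9), b=37^0·(≡34) mod 37; (9|37)=+1, (34|37)=+1; (−1)^{-3·0·18}·(+1)^0·(+1)^-3 = +1.
v=31: a=31^1·(≡5), b=31^0·(≡15) mod 31; (5|31)=+1, (15|31)=-1; (−1)^{1·0·15}·(+1)^0·(-1)^1 = -1.
v=5: a=5^3·(≡3), b=5^2·(≡1) mod 5; (3|5)=-1, (1|5)=+1; (−1)^{3·2·2}·(-1)^2·(+1)^3 = +1.
v=2: v_2(a)=-2, v_2(b)=-2; units ≡ 1, 1 (mod 8); ε·ε+αω+βω = 0·0+-2·0+-2·0 ≡ 0  ⇒  (a,b)_2 = +1.
v=17: a=17^0·(≡2), b=17^-2·(≡11) mod 17; (2|17)=+1, (11|17)=-1; (−1)^{0·-2·8}·(+1)^-2·(-1)^0 = +1.
v=∞: 3159985 > 0 and 2001 > 0  ⇒  (a,b)_∞ = +1.
v=29: a=29^1·(≡27), b=29^1·(≡18) mod 29; (27|29)=-1, (18|29)=-1; (−1)^{1·1·14}·(-1)^1·(-1)^1 = +1.
v=3: a=3^-2·(≡1), b=3^3·(≡1) mod 3; (1|3)=+1, (1|3)=+1; (−1)^{-2·3·1}·(+1)^3·(+1)^-2 = +1.
(3159985, 2001 / ℚ) ramifies at {23, 31}: a division algebra.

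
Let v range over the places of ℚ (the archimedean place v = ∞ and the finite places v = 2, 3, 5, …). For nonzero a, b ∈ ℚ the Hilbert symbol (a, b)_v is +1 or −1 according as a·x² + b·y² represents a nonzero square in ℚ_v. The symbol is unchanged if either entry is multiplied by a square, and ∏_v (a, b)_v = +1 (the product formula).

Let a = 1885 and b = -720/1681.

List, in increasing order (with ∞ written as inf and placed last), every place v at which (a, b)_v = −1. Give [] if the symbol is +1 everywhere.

[5, 13]

(a, b) ≡ (1885, -5) mod (ℚ^×)²; places V = {2, 3, 5, 13, 29, 41, ∞}.
(a,b)_2: α=0, β=4; u≡5, v≡3 (mod 8); ε(u)ε(v)=0·1, αω(v)=0·1, βω(u)=4·1; sum ≡ 0  ⇒  +1.
(a,b)_41: α=0, u≡40; β=-2, v≡18 (mod 41); (40|41)=+1, (18|41)=+1; sign (−1)^0·+1^-2·+1^0 = +1.
(a,b)_29: α=1, u≡7; β=0, v≡24 (mod 29); (7|29)=+1, (24|29)=+1; sign (−1)^0·+1^0·+1^1 = +1.
(a,b)_∞: sgn(1885)=+, sgn(-5)=−, so +1.
(a,b)_13: α=1, u≡2; β=0, v≡2 (mod 13); (2|13)=-1, (2|13)=-1; sign (−1)^0·-1^0·-1^1 = -1.
(a,b)_5: α=1, u≡2; β=1, v≡1 (mod 5); (2|5)=-1, (1|5)=+1; sign (−1)^0·-1^1·+1^1 = -1.
(a,b)_3: α=0, u≡1; β=2, v≡1 (mod 3); (1|3)=+1, (1|3)=+1; sign (−1)^0·+1^2·+1^0 = +1.
|Ram(1885, -5)| = 2, even; anisotropic at {5, 13}.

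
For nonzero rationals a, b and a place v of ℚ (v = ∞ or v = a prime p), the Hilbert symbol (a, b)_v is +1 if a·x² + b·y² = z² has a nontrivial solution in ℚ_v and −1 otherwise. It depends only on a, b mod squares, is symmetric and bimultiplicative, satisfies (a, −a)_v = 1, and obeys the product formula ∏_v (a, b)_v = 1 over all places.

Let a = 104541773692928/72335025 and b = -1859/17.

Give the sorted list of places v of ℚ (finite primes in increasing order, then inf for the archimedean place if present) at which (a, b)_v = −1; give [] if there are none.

(a, b) ≡ (377, -187) mod (ℚ^×)²; places V = {2, 3, 5, 7, 11, 13, 17, 29, ∞}.
(a,b)_29: α=1, u≡4; β=0, v≡22 (mod 29); (4|29)=+1, (22|29)=+1; sign (−1)^0·+1^0·+1^1 = +1.
(a,b)_3: α=-10, u≡2; β=0, v≡2 (mod 3); (2|3)=-1, (2|3)=-1; sign (−1)^0·-1^0·-1^-10 = +1.
(a,b)_∞: sgn(377)=+, sgn(-187)=−, so +1.
(a,b)_13: α=1, u≡9; β=2, v≡7 (mod 13); (9|13)=+1, (7|13)=-1; sign (−1)^0·+1^2·-1^1 = -1.
(a,b)_17: α=2, u≡10; β=-1, v≡11 (mod 17); (10|17)=-1, (11|17)=-1; sign (−1)^0·-1^-1·-1^2 = -1.
(a,b)_7: α=-2, u≡6; β=0, v≡1 (mod 7); (6|7)=-1, (1|7)=+1; sign (−1)^0·-1^0·+1^-2 = +1.
(a,b)_11: α=4, u≡1; β=1, v≡3 (mod 11); (1|11)=+1, (3|11)=+1; sign (−1)^0·+1^1·+1^4 = +1.
(a,b)_2: α=16, β=0; u≡1, v≡5 (mod 8); ε(u)ε(v)=0·0, αω(v)=16·1, βω(u)=0·0; sum ≡ 0  ⇒  +1.
(a,b)_5: α=-2, u≡3; β=0, v≡3 (mod 5); (3|5)=-1, (3|5)=-1; sign (−1)^0·-1^0·-1^-2 = +1.
Ram(377, -187) = {13, 17}; no ℚ_13-point on the conic.

[13, 17]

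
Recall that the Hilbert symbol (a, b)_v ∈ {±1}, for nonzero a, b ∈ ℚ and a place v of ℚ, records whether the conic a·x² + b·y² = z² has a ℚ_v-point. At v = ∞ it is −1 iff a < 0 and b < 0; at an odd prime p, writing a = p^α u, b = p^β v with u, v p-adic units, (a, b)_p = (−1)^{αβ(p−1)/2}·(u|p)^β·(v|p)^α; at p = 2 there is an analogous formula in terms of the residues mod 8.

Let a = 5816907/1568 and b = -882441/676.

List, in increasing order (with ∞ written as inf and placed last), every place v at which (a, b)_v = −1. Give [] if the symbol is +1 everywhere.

[2, 17, 19, 29]

(a, b) ≡ (1292646, -2001) mod (ℚ^×)²; places V = {2, 3, 7, 13, 17, 19, 23, 29, ∞}.
(a,b)_17: α=1, u≡3; β=0, v≡14 (mod 17); (3|17)=-1, (14|17)=-1; sign (−1)^0·-1^0·-1^1 = -1.
(a,b)_19: α=1, u≡12; β=0, v≡3 (mod 19); (12|19)=-1, (3|19)=-1; sign (−1)^0·-1^0·-1^1 = -1.
(a,b)_13: α=0, u≡12; β=-2, v≡3 (mod 13); (12|13)=+1, (3|13)=+1; sign (−1)^0·+1^-2·+1^0 = +1.
(a,b)_2: α=-5, β=-2; u≡3, v≡7 (mod 8); ε(u)ε(v)=1·1, αω(v)=-5·0, βω(u)=-2·1; sum ≡ 1  ⇒  -1.
(a,b)_7: α=-2, u≡3; β=2, v≡4 (mod 7); (3|7)=-1, (4|7)=+1; sign (−1)^0·-1^2·+1^-2 = +1.
(a,b)_29: α=1, u≡24; β=1, v≡12 (mod 29); (24|29)=+1, (12|29)=-1; sign (−1)^0·+1^1·-1^1 = -1.
(a,b)_23: α=1, u≡6; β=1, v≡15 (mod 23); (6|23)=+1, (15|23)=-1; sign (−1)^1·+1^1·-1^1 = +1.
(a,b)_3: α=3, u≡1; β=3, v≡2 (mod 3); (1|3)=+1, (2|3)=-1; sign (−1)^1·+1^3·-1^3 = +1.
(a,b)_∞: sgn(1292646)=+, sgn(-2001)=−, so +1.
Ram(1292646, -2001) = {2, 17, 19, 29}; no ℚ_2-point on the conic.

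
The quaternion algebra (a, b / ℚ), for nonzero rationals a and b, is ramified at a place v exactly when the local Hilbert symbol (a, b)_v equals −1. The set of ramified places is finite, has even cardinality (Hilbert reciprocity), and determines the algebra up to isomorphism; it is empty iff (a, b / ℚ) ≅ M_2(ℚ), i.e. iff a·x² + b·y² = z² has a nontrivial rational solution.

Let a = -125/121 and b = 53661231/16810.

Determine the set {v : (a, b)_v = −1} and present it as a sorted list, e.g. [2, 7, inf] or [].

[5, 13]

(a, b) ≡ (-5, 390) mod (ℚ^×)²; places V = {2, 3, 5, 11, 13, 17, 23, 41, ∞}.
(a,b)_17: α=0, u≡14; β=2, v≡4 (mod 17); (14|17)=-1, (4|17)=+1; sign (−1)^0·-1^2·+1^0 = +1.
(a,b)_3: α=0, u≡1; β=3, v≡1 (mod 3); (1|3)=+1, (1|3)=+1; sign (−1)^0·+1^3·+1^0 = +1.
(a,b)_41: α=0, u≡1; β=-2, v≡39 (mod 41); (1|41)=+1, (39|41)=+1; sign (−1)^0·+1^-2·+1^0 = +1.
(a,b)_11: α=-2, u≡7; β=0, v≡4 (mod 11); (7|11)=-1, (4|11)=+1; sign (−1)^0·-1^0·+1^-2 = +1.
(a,b)_2: α=0, β=-1; u≡3, v≡3 (mod 8); ε(u)ε(v)=1·1, αω(v)=0·1, βω(u)=-1·1; sum ≡ 0  ⇒  +1.
(a,b)_13: α=0, u≡11; β=1, v≡1 (mod 13); (11|13)=-1, (1|13)=+1; sign (−1)^0·-1^1·+1^0 = -1.
(a,b)_∞: sgn(-5)=−, sgn(390)=+, so +1.
(a,b)_23: α=0, u≡6; β=2, v≡20 (mod 23); (6|23)=+1, (20|23)=-1; sign (−1)^0·+1^2·-1^0 = +1.
(a,b)_5: α=3, u≡4; β=-1, v≡3 (mod 5); (4|5)=+1, (3|5)=-1; sign (−1)^0·+1^-1·-1^3 = -1.
(-5, 390 / ℚ) ramifies at {5, 13}: a division algebra.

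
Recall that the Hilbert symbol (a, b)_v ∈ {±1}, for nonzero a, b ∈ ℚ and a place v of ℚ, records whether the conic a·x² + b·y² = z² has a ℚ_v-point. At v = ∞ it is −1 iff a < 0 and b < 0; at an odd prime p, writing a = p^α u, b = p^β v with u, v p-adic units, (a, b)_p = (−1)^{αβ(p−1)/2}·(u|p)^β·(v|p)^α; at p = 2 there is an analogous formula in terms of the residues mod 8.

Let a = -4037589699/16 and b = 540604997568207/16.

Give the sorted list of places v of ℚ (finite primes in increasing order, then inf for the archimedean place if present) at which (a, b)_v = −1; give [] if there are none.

Mod squares: a ≡ -13299, b ≡ 2442583. Check v ∈ {∞, 2, 3, 11, 13, 19, 29, 31}.
v=∞: -13299 < 0 and 2442583 > 0  ⇒  (a,b)_∞ = +1.
v=29: a=29^2·(≡17), b=29^3·(≡14) mod 29; (17|29)=-1, (14|29)=-1; (−1)^{2·3·14}·(-1)^3·(-1)^2 = -1.
v=31: a=31^1·(≡25), b=31^1·(≡24) mod 31; (25|31)=+1, (24|31)=-1; (−1)^{1·1·15}·(+1)^1·(-1)^1 = +1.
v=19: a=19^2·(≡11), b=19^3·(≡3) mod 19; (11|19)=+1, (3|19)=-1; (−1)^{2·3·9}·(+1)^3·(-1)^2 = +1.
v=3: a=3^1·(≡1), b=3^6·(≡1) mod 3; (1|3)=+1, (1|3)=+1; (−1)^{1·6·1}·(+1)^6·(+1)^1 = +1.
v=11: a=11^1·(≡9), b=11^1·(≡2) mod 11; (9|11)=+1, (2|11)=-1; (−1)^{1·1·5}·(+1)^1·(-1)^1 = +1.
v=13: a=13^1·(≡3), b=13^1·(≡8) mod 13; (3|13)=+1, (8|13)=-1; (−1)^{1·1·6}·(+1)^1·(-1)^1 = -1.
v=2: v_2(a)=-4, v_2(b)=-4; units ≡ 5, 7 (mod 8); ε·ε+αω+βω = 0·1+-4·0+-4·1 ≡ 0  ⇒  (a,b)_2 = +1.
Ram(-13299, 2442583) = {13, 29}; no ℚ_13-point on the conic.

[13, 29]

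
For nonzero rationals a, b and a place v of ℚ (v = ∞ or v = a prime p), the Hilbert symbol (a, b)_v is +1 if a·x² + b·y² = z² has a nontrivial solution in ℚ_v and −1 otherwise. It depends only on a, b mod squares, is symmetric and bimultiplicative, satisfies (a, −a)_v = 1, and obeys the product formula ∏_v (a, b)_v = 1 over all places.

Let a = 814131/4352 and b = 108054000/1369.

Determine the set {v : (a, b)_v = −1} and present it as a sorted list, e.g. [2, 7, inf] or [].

[2, 5, 17, 19]

(a, b) ≡ (323, 3335) mod (ℚ^×)²; places V = {2, 3, 5, 17, 19, 23, 29, 37, ∞}.
(a,b)_17: α=-1, u≡1; β=0, v≡5 (mod 17); (1|17)=+1, (5|17)=-1; sign (−1)^0·+1^0·-1^-1 = -1.
(a,b)_29: α=0, u≡7; β=1, v≡23 (mod 29); (7|29)=+1, (23|29)=+1; sign (−1)^0·+1^1·+1^0 = +1.
(a,b)_5: α=0, u≡3; β=3, v≡3 (mod 5); (3|5)=-1, (3|5)=-1; sign (−1)^0·-1^3·-1^0 = -1.
(a,b)_3: α=4, u≡2; β=4, v≡2 (mod 3); (2|3)=-1, (2|3)=-1; sign (−1)^0·-1^4·-1^4 = +1.
(a,b)_37: α=0, u≡25; β=-2, v≡14 (mod 37); (25|37)=+1, (14|37)=-1; sign (−1)^0·+1^-2·-1^0 = +1.
(a,b)_19: α=1, u≡4; β=0, v≡12 (mod 19); (4|19)=+1, (12|19)=-1; sign (−1)^0·+1^0·-1^1 = -1.
(a,b)_2: α=-8, β=4; u≡3, v≡7 (mod 8); ε(u)ε(v)=1·1, αω(v)=-8·0, βω(u)=4·1; sum ≡ 1  ⇒  -1.
(a,b)_23: α=2, u≡18; β=1, v≡17 (mod 23); (18|23)=+1, (17|23)=-1; sign (−1)^0·+1^1·-1^2 = +1.
(a,b)_∞: sgn(323)=+, sgn(3335)=+, so +1.
Ram(323, 3335) = {2, 5, 17, 19}; no ℚ_2-point on the conic.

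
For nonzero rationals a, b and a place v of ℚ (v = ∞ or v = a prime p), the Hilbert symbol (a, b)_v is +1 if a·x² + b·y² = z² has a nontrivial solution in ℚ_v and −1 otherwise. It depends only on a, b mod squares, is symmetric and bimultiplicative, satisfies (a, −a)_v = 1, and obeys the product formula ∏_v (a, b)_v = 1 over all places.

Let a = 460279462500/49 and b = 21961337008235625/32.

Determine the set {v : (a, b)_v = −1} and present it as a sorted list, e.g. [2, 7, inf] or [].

[11, 17]

Mod squares: a ≡ 65, b ≡ 34034. Check v ∈ {∞, 2, 3, 5, 7, 11, 13, 17}.
v=11: a=11^2·(≡6), b=11^3·(≡9) mod 11; (6|11)=-1, (9|11)=+1; (−1)^{2·3·5}·(-1)^3·(+1)^2 = -1.
v=17: a=17^2·(≡5), b=17^3·(≡4) mod 17; (5|17)=-1, (4|17)=+1; (−1)^{2·3·8}·(-1)^3·(+1)^2 = -1.
v=7: a=7^-2·(≡4), b=7^1·(≡2) mod 7; (4|7)=+1, (2|7)=+1; (−1)^{-2·1·3}·(+1)^1·(+1)^-2 = +1.
v=13: a=13^1·(≡7), b=13^1·(≡2) mod 13; (7|13)=-1, (2|13)=-1; (−1)^{1·1·6}·(-1)^1·(-1)^1 = +1.
v=5: a=5^5·(≡2), b=5^4·(≡1) mod 5; (2|5)=-1, (1|5)=+1; (−1)^{5·4·2}·(-1)^4·(+1)^5 = +1.
v=2: v_2(a)=2, v_2(b)=-5; units ≡ 1, 1 (mod 8); ε·ε+αω+βω = 0·0+2·0+-5·0 ≡ 0  ⇒  (a,b)_2 = +1.
v=3: a=3^4·(≡2), b=3^10·(≡2) mod 3; (2|3)=-1, (2|3)=-1; (−1)^{4·10·1}·(-1)^10·(-1)^4 = +1.
v=∞: 65 > 0 and 34034 > 0  ⇒  (a,b)_∞ = +1.
(65, 34034 / ℚ) ramifies at {11, 17}: a division algebra.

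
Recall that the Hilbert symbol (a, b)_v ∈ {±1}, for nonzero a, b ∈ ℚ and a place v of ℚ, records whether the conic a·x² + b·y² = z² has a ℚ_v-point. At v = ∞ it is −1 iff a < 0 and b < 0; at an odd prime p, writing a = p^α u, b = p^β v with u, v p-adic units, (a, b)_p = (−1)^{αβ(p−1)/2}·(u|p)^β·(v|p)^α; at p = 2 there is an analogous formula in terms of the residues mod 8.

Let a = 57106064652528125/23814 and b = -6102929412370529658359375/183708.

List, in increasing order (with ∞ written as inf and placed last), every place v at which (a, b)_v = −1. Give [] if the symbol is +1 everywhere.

[2, 23]

Mod squares: a ≡ 30, b ≡ -177905. Check v ∈ {∞, 2, 3, 5, 7, 13, 17, 23, 29}.
v=29: a=29^4·(≡9), b=29^6·(≡18) mod 29; (9|29)=+1, (18|29)=-1; (−1)^{4·6·14}·(+1)^6·(-1)^4 = +1.
v=23: a=23^2·(≡14), b=23^3·(≡3) mod 23; (14|23)=-1, (3|23)=+1; (−1)^{2·3·11}·(-1)^3·(+1)^2 = -1.
v=7: a=7^-2·(≡1), b=7^-1·(≡2) mod 7; (1|7)=+1, (2|7)=+1; (−1)^{-2·-1·3}·(+1)^-1·(+1)^-2 = +1.
v=∞: 30 > 0 and -177905 < 0  ⇒  (a,b)_∞ = +1.
v=13: a=13^2·(≡12), b=13^3·(≡1) mod 13; (12|13)=+1, (1|13)=+1; (−1)^{2·3·6}·(+1)^3·(+1)^2 = +1.
v=5: a=5^5·(≡1), b=5^7·(≡1) mod 5; (1|5)=+1, (1|5)=+1; (−1)^{5·7·2}·(+1)^7·(+1)^5 = +1.
v=2: v_2(a)=-1, v_2(b)=-2; units ≡ 7, 7 (mod 8); ε·ε+αω+βω = 1·1+-1·0+-2·0 ≡ 1  ⇒  (a,b)_2 = -1.
v=3: a=3^-5·(≡1), b=3^-8·(≡1) mod 3; (1|3)=+1, (1|3)=+1; (−1)^{-5·-8·1}·(+1)^-8·(+1)^-5 = +1.
v=17: a=17^2·(≡8), b=17^3·(≡10) mod 17; (8|17)=+1, (10|17)=-1; (−1)^{2·3·8}·(+1)^3·(-1)^2 = +1.
Ram(30, -177905) = {2, 23}; no ℚ_2-point on the conic.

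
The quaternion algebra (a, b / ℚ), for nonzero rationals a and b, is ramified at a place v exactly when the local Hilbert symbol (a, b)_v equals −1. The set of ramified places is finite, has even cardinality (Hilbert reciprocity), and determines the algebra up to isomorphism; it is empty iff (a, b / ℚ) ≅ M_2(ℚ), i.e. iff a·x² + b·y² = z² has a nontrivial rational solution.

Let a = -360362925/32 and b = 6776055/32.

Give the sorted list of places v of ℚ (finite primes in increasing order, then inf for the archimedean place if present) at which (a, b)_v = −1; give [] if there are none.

[11, 13]

(a, b) ≡ (-26, 110) mod (ℚ^×)²; places V = {2, 3, 5, 11, 13, ∞}.
(a,b)_13: α=3, u≡8; β=2, v≡7 (mod 13); (8|13)=-1, (7|13)=-1; sign (−1)^0·-1^2·-1^3 = -1.
(a,b)_11: α=0, u≡10; β=1, v≡6 (mod 11); (10|11)=-1, (6|11)=-1; sign (−1)^0·-1^1·-1^0 = -1.
(a,b)_2: α=-5, β=-5; u≡3, v≡7 (mod 8); ε(u)ε(v)=1·1, αω(v)=-5·0, βω(u)=-5·1; sum ≡ 0  ⇒  +1.
(a,b)_∞: sgn(-26)=−, sgn(110)=+, so +1.
(a,b)_5: α=2, u≡4; β=1, v≡3 (mod 5); (4|5)=+1, (3|5)=-1; sign (−1)^0·+1^1·-1^2 = +1.
(a,b)_3: α=8, u≡1; β=6, v≡2 (mod 3); (1|3)=+1, (2|3)=-1; sign (−1)^0·+1^6·-1^8 = +1.
Ram(-26, 110) = {11, 13}; no ℚ_11-point on the conic.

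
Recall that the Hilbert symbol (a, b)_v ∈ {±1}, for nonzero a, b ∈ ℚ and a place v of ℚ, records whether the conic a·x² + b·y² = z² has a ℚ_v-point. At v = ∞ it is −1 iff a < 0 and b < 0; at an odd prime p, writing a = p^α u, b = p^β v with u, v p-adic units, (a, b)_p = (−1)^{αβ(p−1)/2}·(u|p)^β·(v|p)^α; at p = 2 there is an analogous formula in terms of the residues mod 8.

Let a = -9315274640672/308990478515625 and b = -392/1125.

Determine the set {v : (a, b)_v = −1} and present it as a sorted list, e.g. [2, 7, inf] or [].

(a, b) ≡ (-2, -10) mod (ℚ^×)²; places V = {2, 3, 5, 7, 11, 13, ∞}.
(a,b)_13: α=2, u≡7; β=0, v≡9 (mod 13); (7|13)=-1, (9|13)=+1; sign (−1)^0·-1^0·+1^2 = +1.
(a,b)_3: α=-4, u≡1; β=-2, v≡2 (mod 3); (1|3)=+1, (2|3)=-1; sign (−1)^0·+1^-2·-1^-4 = +1.
(a,b)_2: α=5, β=3; u≡7, v≡3 (mod 8); ε(u)ε(v)=1·1, αω(v)=5·1, βω(u)=3·0; sum ≡ 0  ⇒  +1.
(a,b)_5: α=-18, u≡3; β=-3, v≡2 (mod 5); (3|5)=-1, (2|5)=-1; sign (−1)^0·-1^-3·-1^-18 = -1.
(a,b)_∞: sgn(-2)=−, sgn(-10)=−, so -1.
(a,b)_7: α=6, u≡3; β=2, v≡4 (mod 7); (3|7)=-1, (4|7)=+1; sign (−1)^0·-1^2·+1^6 = +1.
(a,b)_11: α=4, u≡1; β=0, v≡5 (mod 11); (1|11)=+1, (5|11)=+1; sign (−1)^0·+1^0·+1^4 = +1.
(-2, -10 / ℚ) ramifies at {5, ∞}: a division algebra.

[5, inf]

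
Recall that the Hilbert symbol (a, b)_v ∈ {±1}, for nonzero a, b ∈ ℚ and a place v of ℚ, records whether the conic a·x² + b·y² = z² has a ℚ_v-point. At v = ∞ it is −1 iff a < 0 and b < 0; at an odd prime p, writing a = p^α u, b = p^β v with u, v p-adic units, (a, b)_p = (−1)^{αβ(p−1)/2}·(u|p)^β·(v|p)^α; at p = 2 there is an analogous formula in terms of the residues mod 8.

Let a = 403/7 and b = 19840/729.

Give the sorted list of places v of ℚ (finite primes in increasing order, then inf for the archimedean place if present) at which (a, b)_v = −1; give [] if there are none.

(a, b) ≡ (2821, 310) mod (ℚ^×)²; places V = {2, 3, 5, 7, 13, 31, ∞}.
(a,b)_∞: sgn(2821)=+, sgn(310)=+, so +1.
(a,b)_2: α=0, β=7; u≡5, v≡3 (mod 8); ε(u)ε(v)=0·1, αω(v)=0·1, βω(u)=7·1; sum ≡ 1  ⇒  -1.
(a,b)_13: α=1, u≡10; β=0, v≡2 (mod 13); (10|13)=+1, (2|13)=-1; sign (−1)^0·+1^0·-1^1 = -1.
(a,b)_31: α=1, u≡24; β=1, v≡9 (mod 31); (24|31)=-1, (9|31)=+1; sign (−1)^1·-1^1·+1^1 = +1.
(a,b)_7: α=-1, u≡4; β=0, v≡2 (mod 7); (4|7)=+1, (2|7)=+1; sign (−1)^0·+1^0·+1^-1 = +1.
(a,b)_5: α=0, u≡4; β=1, v≡2 (mod 5); (4|5)=+1, (2|5)=-1; sign (−1)^0·+1^1·-1^0 = +1.
(a,b)_3: α=0, u≡1; β=-6, v≡1 (mod 3); (1|3)=+1, (1|3)=+1; sign (−1)^0·+1^-6·+1^0 = +1.
Ram(2821, 310) = {2, 13}; no ℚ_2-point on the conic.

[2, 13]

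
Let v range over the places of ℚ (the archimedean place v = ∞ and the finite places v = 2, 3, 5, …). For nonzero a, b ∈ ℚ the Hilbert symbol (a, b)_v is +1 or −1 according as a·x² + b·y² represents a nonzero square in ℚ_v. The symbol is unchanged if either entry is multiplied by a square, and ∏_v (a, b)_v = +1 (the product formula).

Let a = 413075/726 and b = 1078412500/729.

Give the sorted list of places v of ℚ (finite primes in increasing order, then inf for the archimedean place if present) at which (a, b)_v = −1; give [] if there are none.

[2, 5]

(a, b) ≡ (99138, 3565) mod (ℚ^×)²; places V = {2, 3, 5, 11, 13, 23, 31, 41, ∞}.
(a,b)_13: α=1, u≡5; β=0, v≡9 (mod 13); (5|13)=-1, (9|13)=+1; sign (−1)^0·-1^0·+1^1 = +1.
(a,b)_23: α=0, u≡12; β=1, v≡10 (mod 23); (12|23)=+1, (10|23)=-1; sign (−1)^0·+1^1·-1^0 = +1.
(a,b)_11: α=-2, u≡6; β=2, v≡1 (mod 11); (6|11)=-1, (1|11)=+1; sign (−1)^0·-1^2·+1^-2 = +1.
(a,b)_3: α=-1, u≡1; β=-6, v≡1 (mod 3); (1|3)=+1, (1|3)=+1; sign (−1)^0·+1^-6·+1^-1 = +1.
(a,b)_∞: sgn(99138)=+, sgn(3565)=+, so +1.
(a,b)_41: α=1, u≡18; β=0, v≡5 (mod 41); (18|41)=+1, (5|41)=+1; sign (−1)^0·+1^0·+1^1 = +1.
(a,b)_5: α=2, u≡3; β=5, v≡3 (mod 5); (3|5)=-1, (3|5)=-1; sign (−1)^0·-1^5·-1^2 = -1.
(a,b)_2: α=-1, β=2; u≡1, v≡5 (mod 8); ε(u)ε(v)=0·0, αω(v)=-1·1, βω(u)=2·0; sum ≡ 1  ⇒  -1.
(a,b)_31: α=1, u≡2; β=1, v≡26 (mod 31); (2|31)=+1, (26|31)=-1; sign (−1)^1·+1^1·-1^1 = +1.
Ram(99138, 3565) = {2, 5}; no ℚ_2-point on the conic.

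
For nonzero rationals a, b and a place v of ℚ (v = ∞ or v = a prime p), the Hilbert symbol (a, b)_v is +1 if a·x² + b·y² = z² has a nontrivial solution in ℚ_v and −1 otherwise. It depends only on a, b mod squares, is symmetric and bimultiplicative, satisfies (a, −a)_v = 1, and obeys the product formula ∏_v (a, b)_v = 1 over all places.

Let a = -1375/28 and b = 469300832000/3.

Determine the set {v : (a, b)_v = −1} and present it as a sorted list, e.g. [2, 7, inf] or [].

[3, 7]

Mod squares: a ≡ -385, b ≡ 26565. Check v ∈ {∞, 2, 3, 5, 7, 11, 13, 23}.
v=23: a=23^0·(≡1), b=23^1·(≡11) mod 23; (1|23)=+1, (11|23)=-1; (−1)^{0·1·11}·(+1)^1·(-1)^0 = +1.
v=3: a=3^0·(≡2), b=3^-1·(≡2) mod 3; (2|3)=-1, (2|3)=-1; (−1)^{0·-1·1}·(-1)^-1·(-1)^0 = -1.
v=2: v_2(a)=-2, v_2(b)=8; units ≡ 7, 5 (mod 8); ε·ε+αω+βω = 1·0+-2·1+8·0 ≡ 0  ⇒  (a,b)_2 = +1.
v=7: a=7^-1·(≡1), b=7^3·(≡1) mod 7; (1|7)=+1, (1|7)=+1; (−1)^{-1·3·3}·(+1)^3·(+1)^-1 = -1.
v=∞: -385 < 0 and 26565 > 0  ⇒  (a,b)_∞ = +1.
v=13: a=13^0·(≡8), b=13^2·(≡5) mod 13; (8|13)=-1, (5|13)=-1; (−1)^{0·2·6}·(-1)^2·(-1)^0 = +1.
v=11: a=11^1·(≡3), b=11^1·(≡10) mod 11; (3|11)=+1, (10|11)=-1; (−1)^{1·1·5}·(+1)^1·(-1)^1 = +1.
v=5: a=5^3·(≡3), b=5^3·(≡2) mod 5; (3|5)=-1, (2|5)=-1; (−1)^{3·3·2}·(-1)^3·(-1)^3 = +1.
Ram(-385, 26565) = {3, 7}; no ℚ_3-point on the conic.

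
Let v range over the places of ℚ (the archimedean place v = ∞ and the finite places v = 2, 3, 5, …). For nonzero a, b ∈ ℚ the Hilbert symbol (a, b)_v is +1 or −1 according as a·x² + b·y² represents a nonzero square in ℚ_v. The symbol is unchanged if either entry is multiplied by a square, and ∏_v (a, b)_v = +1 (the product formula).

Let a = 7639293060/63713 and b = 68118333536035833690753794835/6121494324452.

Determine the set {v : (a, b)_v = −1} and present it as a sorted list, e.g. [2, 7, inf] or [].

[13, 29]

Mod squares: a ≡ 69745, b ≡ 767195. Check v ∈ {∞, 2, 3, 5, 7, 11, 13, 17, 29, 37}.
v=17: a=17^2·(≡5), b=17^6·(≡2) mod 17; (5|17)=-1, (2|17)=+1; (−1)^{2·6·8}·(-1)^6·(+1)^2 = +1.
v=2: v_2(a)=2, v_2(b)=-2; units ≡ 1, 3 (mod 8); ε·ε+αω+βω = 0·1+2·1+-2·0 ≡ 0  ⇒  (a,b)_2 = +1.
v=13: a=13^-3·(≡3), b=13^-7·(≡6) mod 13; (3|13)=+1, (6|13)=-1; (−1)^{-3·-7·6}·(+1)^-7·(-1)^-3 = -1.
v=7: a=7^2·(≡4), b=7^4·(≡1) mod 7; (4|7)=+1, (1|7)=+1; (−1)^{2·4·3}·(+1)^4·(+1)^2 = +1.
v=5: a=5^1·(≡4), b=5^1·(≡1) mod 5; (4|5)=+1, (1|5)=+1; (−1)^{1·1·2}·(+1)^1·(+1)^1 = +1.
v=∞: 69745 > 0 and 767195 > 0  ⇒  (a,b)_∞ = +1.
v=11: a=11^0·(≡3), b=11^3·(≡4) mod 11; (3|11)=+1, (4|11)=+1; (−1)^{0·3·5}·(+1)^3·(+1)^0 = +1.
v=37: a=37^1·(≡20), b=37^3·(≡15) mod 37; (20|37)=-1, (15|37)=-1; (−1)^{1·3·18}·(-1)^3·(-1)^1 = +1.
v=3: a=3^6·(≡1), b=3^20·(≡2) mod 3; (1|3)=+1, (2|3)=-1; (−1)^{6·20·1}·(+1)^20·(-1)^6 = +1.
v=29: a=29^-1·(≡14), b=29^-3·(≡1) mod 29; (14|29)=-1, (1|29)=+1; (−1)^{-1·-3·14}·(-1)^-3·(+1)^-1 = -1.
(69745, 767195 / ℚ) ramifies at {13, 29}: a division algebra.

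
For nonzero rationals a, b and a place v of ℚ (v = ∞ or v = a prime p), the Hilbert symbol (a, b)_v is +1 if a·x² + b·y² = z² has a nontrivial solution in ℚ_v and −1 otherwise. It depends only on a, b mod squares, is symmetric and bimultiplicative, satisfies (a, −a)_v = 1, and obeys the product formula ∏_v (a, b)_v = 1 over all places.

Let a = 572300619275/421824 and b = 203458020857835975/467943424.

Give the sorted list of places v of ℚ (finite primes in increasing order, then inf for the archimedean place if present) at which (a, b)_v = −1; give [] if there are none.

Mod squares: a ≡ 429, b ≡ 399. Check v ∈ {∞, 2, 3, 5, 7, 11, 13, 19}.
v=19: a=19^2·(≡16), b=19^3·(≡12) mod 19; (16|19)=+1, (12|19)=-1; (−1)^{2·3·9}·(+1)^3·(-1)^2 = +1.
v=5: a=5^2·(≡4), b=5^2·(≡1) mod 5; (4|5)=+1, (1|5)=+1; (−1)^{2·2·2}·(+1)^2·(+1)^2 = +1.
v=∞: 429 > 0 and 399 > 0  ⇒  (a,b)_∞ = +1.
v=13: a=13^-3·(≡6), b=13^-4·(≡9) mod 13; (6|13)=-1, (9|13)=+1; (−1)^{-3·-4·6}·(-1)^-4·(+1)^-3 = +1.
v=11: a=11^1·(≡8), b=11^2·(≡4) mod 11; (8|11)=-1, (4|11)=+1; (−1)^{1·2·5}·(-1)^2·(+1)^1 = +1.
v=3: a=3^-1·(≡2), b=3^5·(≡1) mod 3; (2|3)=-1, (1|3)=+1; (−1)^{-1·5·1}·(-1)^5·(+1)^-1 = +1.
v=2: v_2(a)=-6, v_2(b)=-14; units ≡ 5, 7 (mod 8); ε·ε+αω+βω = 0·1+-6·0+-14·1 ≡ 0  ⇒  (a,b)_2 = +1.
v=7: a=7^8·(≡2), b=7^9·(≡4) mod 7; (2|7)=+1, (4|7)=+1; (−1)^{8·9·3}·(+1)^9·(+1)^8 = +1.
Ram(a, b) = ∅: the form 429·x² + 399·y² − z² is isotropic over every ℚ_v, so by Hasse–Minkowski it is isotropic over ℚ.

[]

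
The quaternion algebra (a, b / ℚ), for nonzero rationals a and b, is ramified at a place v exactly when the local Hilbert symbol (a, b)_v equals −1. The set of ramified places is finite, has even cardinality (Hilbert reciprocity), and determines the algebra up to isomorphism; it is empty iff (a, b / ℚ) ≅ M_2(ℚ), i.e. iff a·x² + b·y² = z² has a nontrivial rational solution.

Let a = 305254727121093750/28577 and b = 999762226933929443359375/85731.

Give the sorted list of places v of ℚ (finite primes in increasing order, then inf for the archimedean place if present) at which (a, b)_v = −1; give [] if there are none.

[2, 3, 5, 13, 17, 19]

(a, b) ≡ (41990, 4849845) mod (ℚ^×)²; places V = {2, 3, 5, 7, 11, 13, 17, 19, 41, ∞}.
(a,b)_7: α=4, u≡1; β=7, v≡5 (mod 7); (1|7)=+1, (5|7)=-1; sign (−1)^0·+1^7·-1^4 = +1.
(a,b)_5: α=9, u≡3; β=15, v≡1 (mod 5); (3|5)=-1, (1|5)=+1; sign (−1)^0·-1^15·+1^9 = -1.
(a,b)_11: α=4, u≡1; β=5, v≡1 (mod 11); (1|11)=+1, (1|11)=+1; sign (−1)^0·+1^5·+1^4 = +1.
(a,b)_41: α=-2, u≡22; β=-2, v≡32 (mod 41); (22|41)=-1, (32|41)=+1; sign (−1)^0·-1^-2·+1^-2 = +1.
(a,b)_3: α=2, u≡2; β=-1, v≡2 (mod 3); (2|3)=-1, (2|3)=-1; sign (−1)^0·-1^-1·-1^2 = -1.
(a,b)_19: α=1, u≡6; β=1, v≡17 (mod 19); (6|19)=+1, (17|19)=+1; sign (−1)^1·+1^1·+1^1 = -1.
(a,b)_13: α=1, u≡11; β=1, v≡3 (mod 13); (11|13)=-1, (3|13)=+1; sign (−1)^0·-1^1·+1^1 = -1.
(a,b)_2: α=1, β=0; u≡3, v≡5 (mod 8); ε(u)ε(v)=1·0, αω(v)=1·1, βω(u)=0·1; sum ≡ 1  ⇒  -1.
(a,b)_17: α=-1, u≡3; β=-1, v≡15 (mod 17); (3|17)=-1, (15|17)=+1; sign (−1)^0·-1^-1·+1^-1 = -1.
(a,b)_∞: sgn(41990)=+, sgn(4849845)=+, so +1.
|Ram(41990, 4849845)| = 6, even; anisotropic at {2, 3, 5, 13, 17, 19}.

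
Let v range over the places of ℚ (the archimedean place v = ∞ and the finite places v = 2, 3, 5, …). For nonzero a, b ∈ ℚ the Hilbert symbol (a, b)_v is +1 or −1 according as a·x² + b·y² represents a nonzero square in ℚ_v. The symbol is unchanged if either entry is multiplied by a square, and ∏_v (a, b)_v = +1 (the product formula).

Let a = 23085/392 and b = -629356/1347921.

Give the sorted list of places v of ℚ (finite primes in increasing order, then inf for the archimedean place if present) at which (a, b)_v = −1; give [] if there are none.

(a, b) ≡ (570, -19) mod (ℚ^×)²; places V = {2, 3, 5, 7, 13, 19, 43, ∞}.
(a,b)_19: α=1, u≡11; β=1, v≡3 (mod 19); (11|19)=+1, (3|19)=-1; sign (−1)^1·+1^1·-1^1 = +1.
(a,b)_3: α=5, u≡1; β=-6, v≡2 (mod 3); (1|3)=+1, (2|3)=-1; sign (−1)^0·+1^-6·-1^5 = -1.
(a,b)_2: α=-3, β=2; u≡5, v≡5 (mod 8); ε(u)ε(v)=0·0, αω(v)=-3·1, βω(u)=2·1; sum ≡ 1  ⇒  -1.
(a,b)_∞: sgn(570)=+, sgn(-19)=−, so +1.
(a,b)_43: α=0, u≡16; β=-2, v≡4 (mod 43); (16|43)=+1, (4|43)=+1; sign (−1)^0·+1^-2·+1^0 = +1.
(a,b)_13: α=0, u≡5; β=2, v≡11 (mod 13); (5|13)=-1, (11|13)=-1; sign (−1)^0·-1^2·-1^0 = +1.
(a,b)_5: α=1, u≡1; β=0, v≡4 (mod 5); (1|5)=+1, (4|5)=+1; sign (−1)^0·+1^0·+1^1 = +1.
(a,b)_7: α=-2, u≡6; β=2, v≡1 (mod 7); (6|7)=-1, (1|7)=+1; sign (−1)^0·-1^2·+1^-2 = +1.
(570, -19 / ℚ) ramifies at {2, 3}: a division algebra.

[2, 3]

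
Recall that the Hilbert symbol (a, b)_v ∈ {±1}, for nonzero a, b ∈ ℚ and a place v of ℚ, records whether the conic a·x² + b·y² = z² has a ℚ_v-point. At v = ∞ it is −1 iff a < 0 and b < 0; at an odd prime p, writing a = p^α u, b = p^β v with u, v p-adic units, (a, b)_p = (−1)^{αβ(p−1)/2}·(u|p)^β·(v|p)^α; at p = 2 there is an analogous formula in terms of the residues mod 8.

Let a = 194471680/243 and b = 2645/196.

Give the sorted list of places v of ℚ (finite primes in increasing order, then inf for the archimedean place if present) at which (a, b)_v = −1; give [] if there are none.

(a, b) ≡ (13485, 5) mod (ℚ^×)²; places V = {2, 3, 5, 7, 13, 23, 29, 31, ∞}.
(a,b)_13: α=2, u≡10; β=0, v≡6 (mod 13); (10|13)=+1, (6|13)=-1; sign (−1)^0·+1^0·-1^2 = +1.
(a,b)_2: α=8, β=-2; u≡5, v≡5 (mod 8); ε(u)ε(v)=0·0, αω(v)=8·1, βω(u)=-2·1; sum ≡ 0  ⇒  +1.
(a,b)_31: α=1, u≡7; β=0, v≡1 (mod 31); (7|31)=+1, (1|31)=+1; sign (−1)^0·+1^0·+1^1 = +1.
(a,b)_3: α=-5, u≡1; β=0, v≡2 (mod 3); (1|3)=+1, (2|3)=-1; sign (−1)^0·+1^0·-1^-5 = -1.
(a,b)_5: α=1, u≡2; β=1, v≡4 (mod 5); (2|5)=-1, (4|5)=+1; sign (−1)^0·-1^1·+1^1 = -1.
(a,b)_29: α=1, u≡28; β=0, v≡24 (mod 29); (28|29)=+1, (24|29)=+1; sign (−1)^0·+1^0·+1^1 = +1.
(a,b)_7: α=0, u≡5; β=-2, v≡5 (mod 7); (5|7)=-1, (5|7)=-1; sign (−1)^0·-1^-2·-1^0 = +1.
(a,b)_23: α=0, u≡22; β=2, v≡10 (mod 23); (22|23)=-1, (10|23)=-1; sign (−1)^0·-1^2·-1^0 = +1.
(a,b)_∞: sgn(13485)=+, sgn(5)=+, so +1.
|Ram(13485, 5)| = 2, even; anisotropic at {3, 5}.

[3, 5]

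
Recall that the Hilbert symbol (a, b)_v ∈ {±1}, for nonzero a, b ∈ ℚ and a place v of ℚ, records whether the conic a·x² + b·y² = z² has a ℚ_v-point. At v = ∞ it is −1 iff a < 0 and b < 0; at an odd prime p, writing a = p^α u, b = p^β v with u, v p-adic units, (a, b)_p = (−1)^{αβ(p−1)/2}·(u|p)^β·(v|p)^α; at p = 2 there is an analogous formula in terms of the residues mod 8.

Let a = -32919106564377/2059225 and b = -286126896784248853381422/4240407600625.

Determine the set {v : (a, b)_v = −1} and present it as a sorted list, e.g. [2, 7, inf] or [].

[23, inf]

Mod squares: a ≡ -2553, b ≡ -62. Check v ∈ {∞, 2, 3, 5, 7, 11, 19, 23, 31, 37, 41}.
v=5: a=5^-2·(≡2), b=5^-4·(≡3) mod 5; (2|5)=-1, (3|5)=-1; (−1)^{-2·-4·2}·(-1)^-4·(-1)^-2 = +1.
v=23: a=23^1·(≡9), b=23^2·(≡11) mod 23; (9|23)=+1, (11|23)=-1; (−1)^{1·2·11}·(+1)^2·(-1)^1 = -1.
v=∞: -2553 < 0 and -62 < 0  ⇒  (a,b)_∞ = -1.
v=3: a=3^5·(≡1), b=3^4·(≡1) mod 3; (1|3)=+1, (1|3)=+1; (−1)^{5·4·1}·(+1)^4·(+1)^5 = +1.
v=7: a=7^-2·(≡4), b=7^-4·(≡2) mod 7; (4|7)=+1, (2|7)=+1; (−1)^{-2·-4·3}·(+1)^-4·(+1)^-2 = +1.
v=11: a=11^2·(≡10), b=11^2·(≡3) mod 11; (10|11)=-1, (3|11)=+1; (−1)^{2·2·5}·(-1)^2·(+1)^2 = +1.
v=2: v_2(a)=0, v_2(b)=1; units ≡ 7, 1 (mod 8); ε·ε+αω+βω = 1·0+0·0+1·0 ≡ 0  ⇒  (a,b)_2 = +1.
v=37: a=37^3·(≡35), b=37^6·(≡25) mod 37; (35|37)=-1, (25|37)=+1; (−1)^{3·6·18}·(-1)^6·(+1)^3 = +1.
v=19: a=19^0·(≡12), b=19^2·(≡3) mod 19; (12|19)=-1, (3|19)=-1; (−1)^{0·2·9}·(-1)^2·(-1)^0 = +1.
v=31: a=31^2·(≡10), b=31^3·(≡11) mod 31; (10|31)=+1, (11|31)=-1; (−1)^{2·3·15}·(+1)^3·(-1)^2 = +1.
v=41: a=41^-2·(≡29), b=41^-4·(≡20) mod 41; (29|41)=-1, (20|41)=+1; (−1)^{-2·-4·20}·(-1)^-4·(+1)^-2 = +1.
(-2553, -62 / ℚ) ramifies at {23, ∞}: a division algebra.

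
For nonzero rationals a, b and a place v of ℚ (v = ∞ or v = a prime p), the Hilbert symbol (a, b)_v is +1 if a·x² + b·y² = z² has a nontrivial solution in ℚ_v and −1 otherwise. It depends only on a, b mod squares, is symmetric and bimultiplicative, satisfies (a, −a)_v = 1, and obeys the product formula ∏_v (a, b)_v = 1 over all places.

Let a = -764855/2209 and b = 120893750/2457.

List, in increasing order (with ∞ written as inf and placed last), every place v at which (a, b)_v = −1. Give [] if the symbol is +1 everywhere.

[5, 7, 13, 23]

Mod squares: a ≡ -455, b ≡ 62790. Check v ∈ {∞, 2, 3, 5, 7, 13, 23, 29, 41, 47}.
v=∞: -455 < 0 and 62790 > 0  ⇒  (a,b)_∞ = +1.
v=47: a=47^-2·(≡23), b=47^0·(≡45) mod 47; (23|47)=-1, (45|47)=-1; (−1)^{-2·0·23}·(-1)^0·(-1)^-2 = +1.
v=13: a=13^1·(≡10), b=13^-1·(≡6) mod 13; (10|13)=+1, (6|13)=-1; (−1)^{1·-1·6}·(+1)^-1·(-1)^1 = -1.
v=7: a=7^1·(≡3), b=7^-1·(≡5) mod 7; (3|7)=-1, (5|7)=-1; (−1)^{1·-1·3}·(-1)^-1·(-1)^1 = -1.
v=2: v_2(a)=0, v_2(b)=1; units ≡ 1, 3 (mod 8); ε·ε+αω+βω = 0·1+0·1+1·0 ≡ 0  ⇒  (a,b)_2 = +1.
v=29: a=29^0·(≡4), b=29^2·(≡4) mod 29; (4|29)=+1, (4|29)=+1; (−1)^{0·2·14}·(+1)^2·(+1)^0 = +1.
v=41: a=41^2·(≡9), b=41^0·(≡13) mod 41; (9|41)=+1, (13|41)=-1; (−1)^{2·0·20}·(+1)^0·(-1)^2 = +1.
v=23: a=23^0·(≡10), b=23^1·(≡8) mod 23; (10|23)=-1, (8|23)=+1; (−1)^{0·1·11}·(-1)^1·(+1)^0 = -1.
v=3: a=3^0·(≡1), b=3^-3·(≡2) mod 3; (1|3)=+1, (2|3)=-1; (−1)^{0·-3·1}·(+1)^-3·(-1)^0 = +1.
v=5: a=5^1·(≡1), b=5^5·(≡3) mod 5; (1|5)=+1, (3|5)=-1; (−1)^{1·5·2}·(+1)^5·(-1)^1 = -1.
Ram(-455, 62790) = {5, 7, 13, 23}; no ℚ_5-point on the conic.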